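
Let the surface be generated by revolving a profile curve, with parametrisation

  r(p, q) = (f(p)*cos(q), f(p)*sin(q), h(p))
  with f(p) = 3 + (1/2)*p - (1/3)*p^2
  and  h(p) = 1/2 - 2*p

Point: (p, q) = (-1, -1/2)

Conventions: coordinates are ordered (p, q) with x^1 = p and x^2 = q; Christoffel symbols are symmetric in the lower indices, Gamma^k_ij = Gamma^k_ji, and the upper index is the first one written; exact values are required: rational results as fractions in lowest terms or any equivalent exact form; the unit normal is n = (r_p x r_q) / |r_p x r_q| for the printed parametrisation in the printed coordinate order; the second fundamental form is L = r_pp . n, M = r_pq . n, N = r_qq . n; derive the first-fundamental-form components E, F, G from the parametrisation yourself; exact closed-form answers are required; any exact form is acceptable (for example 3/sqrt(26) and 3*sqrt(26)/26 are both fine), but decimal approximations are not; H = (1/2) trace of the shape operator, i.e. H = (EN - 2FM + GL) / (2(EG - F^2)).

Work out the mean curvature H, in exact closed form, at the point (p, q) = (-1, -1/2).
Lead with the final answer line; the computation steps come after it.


Answer: H = -8820*sqrt(193)/484237

f = 13/6, f' = 7/6, f'' = -2/3, h' = -2, h'' = 0
E = 193/36, F = 0, G = 169/36; answer radicand W^2 = 193/36
unnormalised second-form numerators: l = -4/3, m = 0, n = -13/3; L = l/sqrt(193/36), and similarly M = m/sqrt(W^2), N = n/sqrt(W^2)
H = (E*n - 2*F*m + G*l) / (2*(EG - F^2)*sqrt(W^2)); E*n - 2*F*m + G*l = -3185/108, EG - F^2 = 32617/1296, so H = (-1470/2509)/sqrt(193/36)


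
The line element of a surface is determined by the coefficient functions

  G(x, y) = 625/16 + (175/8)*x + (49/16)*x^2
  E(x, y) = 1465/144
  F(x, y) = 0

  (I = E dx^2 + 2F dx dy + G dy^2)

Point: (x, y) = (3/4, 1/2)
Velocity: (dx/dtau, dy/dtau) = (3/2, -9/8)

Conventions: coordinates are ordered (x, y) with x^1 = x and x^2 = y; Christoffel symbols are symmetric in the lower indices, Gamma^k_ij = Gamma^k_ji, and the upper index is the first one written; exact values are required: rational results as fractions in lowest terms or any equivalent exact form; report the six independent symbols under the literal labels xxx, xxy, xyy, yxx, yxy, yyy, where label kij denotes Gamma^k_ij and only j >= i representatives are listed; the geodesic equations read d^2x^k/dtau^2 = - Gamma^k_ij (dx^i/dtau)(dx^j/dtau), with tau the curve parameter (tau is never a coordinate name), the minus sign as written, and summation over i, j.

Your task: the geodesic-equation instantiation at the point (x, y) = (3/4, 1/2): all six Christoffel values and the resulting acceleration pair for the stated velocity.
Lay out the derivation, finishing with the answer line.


E = 1465/144, F = 0, G = 14641/256 at the point
E_x = 0, E_y = 0, F_x = 0, F_y = 0, G_x = 847/32, G_y = 0
EG - F^2 = 21449065/36864;  g^inv = (36864/21449065) * [[14641/256, 0], [0, 1465/144]]
first-kind symbols [ij,l] = (1/2)(d_i g_jl + d_j g_il - d_l g_ij): [xx,x] = E_x/2 = 0, [xx,y] = F_x - E_y/2 = 0, [xy,x] = E_y/2 = 0, [xy,y] = G_x/2 = 847/64, [yy,x] = F_y - G_x/2 = -847/64, [yy,y] = G_y/2 = 0
Gamma^x_ij = (G*[ij,x] - F*[ij,y])/(EG - F^2), Gamma^y_ij = (E*[ij,y] - F*[ij,x])/(EG - F^2)
Gamma_xxx = 0, Gamma_xxy = 0, Gamma_xyy = -7623/5860, Gamma_yxx = 0, Gamma_yxy = 28/121, Gamma_yyy = 0
d^2x/dtau^2 = -(Gamma_xxx*(3/2)^2 + 2*Gamma_xxy*(3/2)*(-9/8) + Gamma_xyy*(-9/8)^2) = 617463/375040
d^2y/dtau^2 = -(Gamma_yxx*(3/2)^2 + 2*Gamma_yxy*(3/2)*(-9/8) + Gamma_yyy*(-9/8)^2) = 189/242

Answer: Gamma_xxx = 0, Gamma_xxy = 0, Gamma_xyy = -7623/5860, Gamma_yxx = 0, Gamma_yxy = 28/121, Gamma_yyy = 0; accelerations (d^2x/dtau^2, d^2y/dtau^2) = (617463/375040, 189/242)


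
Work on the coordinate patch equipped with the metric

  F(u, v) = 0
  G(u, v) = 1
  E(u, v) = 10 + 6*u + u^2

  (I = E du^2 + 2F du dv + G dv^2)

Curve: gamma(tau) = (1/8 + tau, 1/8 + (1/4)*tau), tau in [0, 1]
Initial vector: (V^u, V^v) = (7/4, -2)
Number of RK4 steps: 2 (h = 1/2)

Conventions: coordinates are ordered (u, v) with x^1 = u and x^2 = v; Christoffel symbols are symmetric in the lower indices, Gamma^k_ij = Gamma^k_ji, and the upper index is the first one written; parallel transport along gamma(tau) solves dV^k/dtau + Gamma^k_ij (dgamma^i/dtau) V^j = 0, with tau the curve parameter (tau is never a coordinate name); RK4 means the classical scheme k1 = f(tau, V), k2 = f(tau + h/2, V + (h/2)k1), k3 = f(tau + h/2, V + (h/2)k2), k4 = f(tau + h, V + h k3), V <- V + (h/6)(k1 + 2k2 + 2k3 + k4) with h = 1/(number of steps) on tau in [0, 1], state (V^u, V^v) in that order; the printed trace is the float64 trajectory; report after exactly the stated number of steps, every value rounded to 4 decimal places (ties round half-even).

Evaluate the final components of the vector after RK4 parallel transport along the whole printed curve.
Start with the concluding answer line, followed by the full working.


Answer: V^u = 1.3528, V^v = -2.0000

gamma'(tau) = (1, 1/4); f(tau, V)^k = -Gamma^k_ij(gamma(tau)) gamma'^i(tau) V^j; h = 1/2; intermediate values shown to 6 dp
curve data and Christoffel symbols at the stage parameters:
  tau = 0.000000: gamma = (0.125000, 0.125000), gamma' = (1.000000, 0.250000); Gamma_uuu = 0.290276, Gamma_uuv = 0.000000, Gamma_uvv = 0.000000, Gamma_vuu = 0.000000, Gamma_vuv = 0.000000, Gamma_vvv = 0.000000
  tau = 0.250000: gamma = (0.375000, 0.187500), gamma' = (1.000000, 0.250000); Gamma_uuu = 0.272383, Gamma_uuv = 0.000000, Gamma_uvv = 0.000000, Gamma_vuu = 0.000000, Gamma_vuv = 0.000000, Gamma_vvv = 0.000000
  tau = 0.500000: gamma = (0.625000, 0.250000), gamma' = (1.000000, 0.250000); Gamma_uuu = 0.256354, Gamma_uuv = 0.000000, Gamma_uvv = 0.000000, Gamma_vuu = 0.000000, Gamma_vuv = 0.000000, Gamma_vvv = 0.000000
  tau = 0.750000: gamma = (0.875000, 0.312500), gamma' = (1.000000, 0.250000); Gamma_uuu = 0.241951, Gamma_uuv = 0.000000, Gamma_uvv = 0.000000, Gamma_vuu = 0.000000, Gamma_vuv = 0.000000, Gamma_vvv = 0.000000
  tau = 1.000000: gamma = (1.125000, 0.375000), gamma' = (1.000000, 0.250000); Gamma_uuu = 0.228968, Gamma_uuv = 0.000000, Gamma_uvv = 0.000000, Gamma_vuu = 0.000000, Gamma_vuv = 0.000000, Gamma_vvv = 0.000000
step 0: V^u = 1.7500, V^v = -2.0000
step 1: k1 = (-0.507983, 0.000000), k2 = (-0.442079, 0.000000), k3 = (-0.446567, 0.000000), k4 = (-0.391379, 0.000000); V <- V + (h/6)(k1 + 2k2 + 2k3 + k4): V^u = 1.5269, V^v = -2.0000
step 2: k1 = (-0.391438, 0.000000), k2 = (-0.345769, 0.000000), k3 = (-0.348531, 0.000000), k4 = (-0.309720, 0.000000); V <- V + (h/6)(k1 + 2k2 + 2k3 + k4): V^u = 1.3528, V^v = -2.0000


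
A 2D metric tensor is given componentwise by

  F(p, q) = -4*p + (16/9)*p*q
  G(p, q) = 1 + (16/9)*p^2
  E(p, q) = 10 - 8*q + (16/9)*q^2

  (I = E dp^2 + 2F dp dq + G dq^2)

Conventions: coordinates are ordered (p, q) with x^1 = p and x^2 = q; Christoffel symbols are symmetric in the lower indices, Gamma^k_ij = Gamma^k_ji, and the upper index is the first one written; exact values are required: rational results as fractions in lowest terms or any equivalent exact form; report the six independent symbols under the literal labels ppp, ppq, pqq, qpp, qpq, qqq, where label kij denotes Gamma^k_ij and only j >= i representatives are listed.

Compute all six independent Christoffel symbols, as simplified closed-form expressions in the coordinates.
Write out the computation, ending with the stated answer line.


E = 10 - 8*q + (16/9)*q^2; F = -4*p + (16/9)*p*q; G = 1 + (16/9)*p^2
Gamma^k_ij = (1/2) g^{kl} (d_i g_jl + d_j g_il - d_l g_ij), with g^inv = (1/(EG-F^2)) [[G, -F], [-F, E]]
first partials: E_p = 0, E_q = -8 + (32/9)*q, F_p = -4 + (16/9)*q, F_q = (16/9)*p, G_p = (32/9)*p, G_q = 0
D = EG - F^2 = 10 - 8*q + (16/9)*q^2 + (16/9)*p^2
expanded: Gamma^p_pp = (G E_p - 2F F_p + F E_q)/(2D), Gamma^p_pq = (G E_q - F G_p)/(2D), Gamma^p_qq = (2G F_q - G G_p - F G_q)/(2D), Gamma^q_pp = (2E F_p - E E_q - F E_p)/(2D), Gamma^q_pq = (E G_p - F E_q)/(2D), Gamma^q_qq = (E G_q - 2F F_q + F G_p)/(2D); substitute and cancel common factors

Answer: Gamma_ppp = 0, Gamma_ppq = (8*q - 18)/(8*p^2 + 8*q^2 - 36*q + 45), Gamma_pqq = 0, Gamma_qpp = 0, Gamma_qpq = 8*p/(8*p^2 + 8*q^2 - 36*q + 45), Gamma_qqq = 0


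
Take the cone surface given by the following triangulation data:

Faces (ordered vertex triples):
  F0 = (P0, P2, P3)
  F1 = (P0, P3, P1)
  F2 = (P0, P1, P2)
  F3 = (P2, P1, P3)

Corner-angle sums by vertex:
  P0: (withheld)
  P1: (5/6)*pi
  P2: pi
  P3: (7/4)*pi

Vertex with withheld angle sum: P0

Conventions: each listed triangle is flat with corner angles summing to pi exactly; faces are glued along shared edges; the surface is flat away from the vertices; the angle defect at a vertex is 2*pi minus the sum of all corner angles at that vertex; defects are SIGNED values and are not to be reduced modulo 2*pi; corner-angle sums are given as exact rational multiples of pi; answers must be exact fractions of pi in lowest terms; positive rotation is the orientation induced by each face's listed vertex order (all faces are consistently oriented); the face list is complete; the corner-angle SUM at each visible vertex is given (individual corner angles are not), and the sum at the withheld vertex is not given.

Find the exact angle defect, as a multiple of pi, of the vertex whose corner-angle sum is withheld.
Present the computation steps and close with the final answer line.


V = 4, E = 6, F = 4; chi = V - E + F = 2
Gauss-Bonnet: total defect = 2*pi*chi = 4*pi; visible defects sum to (29/12)*pi

Answer: defect(P0) = (19/12)*pi


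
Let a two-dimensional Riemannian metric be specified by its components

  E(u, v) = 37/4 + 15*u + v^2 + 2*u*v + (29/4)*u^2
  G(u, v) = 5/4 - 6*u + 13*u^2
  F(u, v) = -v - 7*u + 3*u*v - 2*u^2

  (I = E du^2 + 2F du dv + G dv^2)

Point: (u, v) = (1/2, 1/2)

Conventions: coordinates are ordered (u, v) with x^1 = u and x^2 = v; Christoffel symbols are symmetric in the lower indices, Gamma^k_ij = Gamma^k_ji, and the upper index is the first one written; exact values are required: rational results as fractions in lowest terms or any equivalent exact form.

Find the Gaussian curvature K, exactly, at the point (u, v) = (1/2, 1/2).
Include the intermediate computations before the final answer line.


E = 309/16, F = -15/4, G = 3/2, EG - F^2 = 477/32 at the point
E_u = 93/4, E_v = 2, F_u = -15/2, F_v = 1/2, G_u = 7, G_v = 0
E_vv = 2, F_uv = 3, G_uu = 26
Evaluate Brioschi's two determinant matrices M1, M2 and divide by (EG - F^2)^2.
M1 = [[-E_vv/2 + F_uv - G_uu/2, E_u/2, F_u - E_v/2], [F_v - G_u/2, E, F], [G_v/2, F, G]] = [[-11, 93/8, -17/2], [-3, 309/16, -15/4], [0, -15/4, 3/2]]; det M1 = -6633/32
M2 = [[0, E_v/2, G_u/2], [E_v/2, E, F], [G_u/2, F, G]] = [[0, 1, 7/2], [1, 309/16, -15/4], [7/2, -15/4, 3/2]]; det M2 = -16917/64
det M1 - det M2 = 3651/64; K = 3651/64 / (477/32)^2 = 19472/75843

Answer: K = 19472/75843


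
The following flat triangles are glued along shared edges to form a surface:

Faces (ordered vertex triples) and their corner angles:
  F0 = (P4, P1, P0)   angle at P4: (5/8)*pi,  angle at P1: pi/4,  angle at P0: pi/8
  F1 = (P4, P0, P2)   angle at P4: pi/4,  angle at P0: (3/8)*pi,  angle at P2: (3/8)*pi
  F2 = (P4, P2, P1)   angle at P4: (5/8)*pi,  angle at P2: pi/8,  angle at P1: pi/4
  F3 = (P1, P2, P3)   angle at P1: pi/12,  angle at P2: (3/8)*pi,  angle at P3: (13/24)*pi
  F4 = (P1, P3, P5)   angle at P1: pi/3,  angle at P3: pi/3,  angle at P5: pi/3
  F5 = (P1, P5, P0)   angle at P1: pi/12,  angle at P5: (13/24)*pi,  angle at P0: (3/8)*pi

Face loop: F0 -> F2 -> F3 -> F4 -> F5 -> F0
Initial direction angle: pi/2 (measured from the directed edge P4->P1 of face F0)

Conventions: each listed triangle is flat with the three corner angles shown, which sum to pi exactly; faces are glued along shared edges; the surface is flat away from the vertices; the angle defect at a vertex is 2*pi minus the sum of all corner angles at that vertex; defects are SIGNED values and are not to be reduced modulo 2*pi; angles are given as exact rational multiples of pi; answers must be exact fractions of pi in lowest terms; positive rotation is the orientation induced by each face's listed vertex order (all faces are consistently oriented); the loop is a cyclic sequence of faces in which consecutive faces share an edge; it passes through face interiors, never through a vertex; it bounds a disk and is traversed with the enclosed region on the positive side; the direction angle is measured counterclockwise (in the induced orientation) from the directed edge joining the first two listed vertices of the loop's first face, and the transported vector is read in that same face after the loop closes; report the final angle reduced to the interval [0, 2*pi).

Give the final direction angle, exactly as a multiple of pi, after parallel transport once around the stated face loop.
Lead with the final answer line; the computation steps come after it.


Answer: final direction angle = (3/2)*pi

enclosed vertex P1: corner angles sum to pi, defect = 2*pi - pi = pi
the final direction is the initial angle plus the enclosed defects, taken mod 2*pi in the induced orientation
final angle = pi/2 + pi = (3/2)*pi (mod 2*pi)


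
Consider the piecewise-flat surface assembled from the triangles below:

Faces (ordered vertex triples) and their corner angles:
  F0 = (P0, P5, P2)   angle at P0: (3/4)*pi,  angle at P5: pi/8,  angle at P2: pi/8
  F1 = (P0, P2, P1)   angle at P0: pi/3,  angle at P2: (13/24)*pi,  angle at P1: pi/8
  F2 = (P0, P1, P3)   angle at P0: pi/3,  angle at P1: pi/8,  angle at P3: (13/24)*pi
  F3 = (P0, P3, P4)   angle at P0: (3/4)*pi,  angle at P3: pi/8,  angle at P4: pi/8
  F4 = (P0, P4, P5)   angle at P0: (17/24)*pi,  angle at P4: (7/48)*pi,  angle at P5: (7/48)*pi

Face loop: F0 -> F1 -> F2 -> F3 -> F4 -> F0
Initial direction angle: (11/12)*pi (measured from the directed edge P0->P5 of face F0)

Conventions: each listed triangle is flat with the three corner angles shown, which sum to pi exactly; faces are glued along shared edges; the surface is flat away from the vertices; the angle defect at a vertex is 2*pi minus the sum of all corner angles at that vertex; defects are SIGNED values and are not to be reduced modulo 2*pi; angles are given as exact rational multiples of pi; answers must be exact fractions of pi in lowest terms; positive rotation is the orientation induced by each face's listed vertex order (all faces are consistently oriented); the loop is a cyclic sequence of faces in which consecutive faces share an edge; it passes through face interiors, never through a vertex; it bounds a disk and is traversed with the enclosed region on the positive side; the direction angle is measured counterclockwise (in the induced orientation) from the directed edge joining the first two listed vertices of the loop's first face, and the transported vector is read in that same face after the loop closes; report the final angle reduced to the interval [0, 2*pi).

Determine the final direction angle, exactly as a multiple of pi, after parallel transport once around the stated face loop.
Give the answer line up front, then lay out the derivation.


Answer: final direction angle = pi/24

enclosed vertex P0: corner angles sum to (23/8)*pi, defect = 2*pi - (23/8)*pi = (-7/8)*pi
the final direction is the initial angle plus the enclosed defects, taken mod 2*pi in the induced orientation
final angle = (11/12)*pi - (7/8)*pi = pi/24 (mod 2*pi)


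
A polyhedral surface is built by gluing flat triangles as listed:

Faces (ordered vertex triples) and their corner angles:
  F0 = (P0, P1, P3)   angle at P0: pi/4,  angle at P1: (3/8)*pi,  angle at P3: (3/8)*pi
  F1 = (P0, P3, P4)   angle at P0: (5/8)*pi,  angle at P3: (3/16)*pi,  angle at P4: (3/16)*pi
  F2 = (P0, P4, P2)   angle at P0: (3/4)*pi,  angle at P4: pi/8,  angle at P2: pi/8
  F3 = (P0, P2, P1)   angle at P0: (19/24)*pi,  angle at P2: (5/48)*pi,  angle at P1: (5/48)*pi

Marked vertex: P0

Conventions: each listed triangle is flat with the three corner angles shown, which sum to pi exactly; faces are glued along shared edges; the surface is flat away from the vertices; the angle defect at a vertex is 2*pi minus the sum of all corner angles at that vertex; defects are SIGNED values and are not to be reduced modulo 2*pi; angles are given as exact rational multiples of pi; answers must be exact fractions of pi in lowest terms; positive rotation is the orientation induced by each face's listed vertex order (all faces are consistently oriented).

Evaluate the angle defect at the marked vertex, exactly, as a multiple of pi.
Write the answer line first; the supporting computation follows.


Answer: defect(P0) = (-5/12)*pi

Sum of corner angles at P0: (29/12)*pi
defect = 2*pi - (29/12)*pi


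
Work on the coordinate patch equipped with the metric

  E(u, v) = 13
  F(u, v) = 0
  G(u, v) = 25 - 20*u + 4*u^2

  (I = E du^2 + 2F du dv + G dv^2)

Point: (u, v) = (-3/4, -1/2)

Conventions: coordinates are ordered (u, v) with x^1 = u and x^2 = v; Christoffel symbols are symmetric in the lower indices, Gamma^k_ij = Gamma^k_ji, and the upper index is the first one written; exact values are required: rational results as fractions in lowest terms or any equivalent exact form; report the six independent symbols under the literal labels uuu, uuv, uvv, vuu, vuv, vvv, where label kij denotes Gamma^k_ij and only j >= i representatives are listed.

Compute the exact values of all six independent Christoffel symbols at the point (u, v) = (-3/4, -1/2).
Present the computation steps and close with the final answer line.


E = 13, F = 0, G = 169/4 at the point
E_u = 0, E_v = 0, F_u = 0, F_v = 0, G_u = -26, G_v = 0
EG - F^2 = 2197/4;  g^inv = (4/2197) * [[169/4, 0], [0, 13]]
first-kind symbols [ij,l] = (1/2)(d_i g_jl + d_j g_il - d_l g_ij): [uu,u] = E_u/2 = 0, [uu,v] = F_u - E_v/2 = 0, [uv,u] = E_v/2 = 0, [uv,v] = G_u/2 = -13, [vv,u] = F_v - G_u/2 = 13, [vv,v] = G_v/2 = 0
Gamma^u_ij = (G*[ij,u] - F*[ij,v])/(EG - F^2), Gamma^v_ij = (E*[ij,v] - F*[ij,u])/(EG - F^2)

Answer: Gamma_uuu = 0, Gamma_uuv = 0, Gamma_uvv = 1, Gamma_vuu = 0, Gamma_vuv = -4/13, Gamma_vvv = 0


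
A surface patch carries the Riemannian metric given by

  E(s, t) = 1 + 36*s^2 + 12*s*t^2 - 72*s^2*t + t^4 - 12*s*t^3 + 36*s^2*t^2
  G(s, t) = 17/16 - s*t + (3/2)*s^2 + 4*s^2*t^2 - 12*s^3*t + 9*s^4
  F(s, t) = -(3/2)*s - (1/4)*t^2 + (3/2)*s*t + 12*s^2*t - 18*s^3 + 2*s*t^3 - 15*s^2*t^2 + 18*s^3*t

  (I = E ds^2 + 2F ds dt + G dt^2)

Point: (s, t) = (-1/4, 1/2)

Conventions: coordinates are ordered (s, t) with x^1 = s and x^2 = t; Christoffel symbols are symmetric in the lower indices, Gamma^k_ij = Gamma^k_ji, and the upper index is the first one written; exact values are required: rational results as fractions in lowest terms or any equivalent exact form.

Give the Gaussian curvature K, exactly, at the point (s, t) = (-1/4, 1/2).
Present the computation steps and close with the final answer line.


E = 5/4, F = 11/32, G = 377/256, EG - F^2 = 441/256 at the point
E_s = -3, E_t = -5/2, F_s = -53/16, F_t = -47/32, G_s = -55/16, G_t = 11/16
E_tt = 21/2, F_st = 63/8, G_ss = 83/4
Brioschi: K = (det M1 - det M2) / (EG - F^2)^2 with the standard first/second-derivative matrices M1, M2.
M1 = [[-E_tt/2 + F_st - G_ss/2, E_s/2, F_s - E_t/2], [F_t - G_s/2, E, F], [G_t/2, F, G]] = [[-31/4, -3/2, -33/16], [1/4, 5/4, 11/32], [11/32, 11/32, 377/256]]; det M1 = -12561/1024
M2 = [[0, E_t/2, G_s/2], [E_t/2, E, F], [G_s/2, F, G]] = [[0, -5/4, -55/32], [-5/4, 5/4, 11/32], [-55/32, 11/32, 377/256]]; det M2 = -4625/1024
det M1 - det M2 = -31/4; K = -31/4 / (441/256)^2 = -507904/194481

Answer: K = -507904/194481


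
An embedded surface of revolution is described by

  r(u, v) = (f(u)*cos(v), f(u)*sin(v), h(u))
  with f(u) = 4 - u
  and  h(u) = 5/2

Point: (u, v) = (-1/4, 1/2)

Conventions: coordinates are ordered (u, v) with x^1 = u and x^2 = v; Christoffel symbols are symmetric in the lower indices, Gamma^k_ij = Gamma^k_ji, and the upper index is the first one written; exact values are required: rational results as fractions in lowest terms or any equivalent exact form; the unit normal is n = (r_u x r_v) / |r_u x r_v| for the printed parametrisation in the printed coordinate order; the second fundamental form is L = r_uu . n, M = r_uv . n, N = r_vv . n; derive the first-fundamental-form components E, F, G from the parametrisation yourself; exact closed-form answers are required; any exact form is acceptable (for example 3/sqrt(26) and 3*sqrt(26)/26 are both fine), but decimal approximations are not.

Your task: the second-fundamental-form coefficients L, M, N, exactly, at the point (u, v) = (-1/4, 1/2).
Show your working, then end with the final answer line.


f = 17/4, f' = -1, f'' = 0, h' = 0, h'' = 0
E = 1, F = 0, G = 289/16; answer radicand W^2 = 1
unnormalised second-form numerators: l = 0, m = 0, n = 0; L = l/sqrt(1), and similarly M = m/sqrt(W^2), N = n/sqrt(W^2)

Answer: L = 0, M = 0, N = 0


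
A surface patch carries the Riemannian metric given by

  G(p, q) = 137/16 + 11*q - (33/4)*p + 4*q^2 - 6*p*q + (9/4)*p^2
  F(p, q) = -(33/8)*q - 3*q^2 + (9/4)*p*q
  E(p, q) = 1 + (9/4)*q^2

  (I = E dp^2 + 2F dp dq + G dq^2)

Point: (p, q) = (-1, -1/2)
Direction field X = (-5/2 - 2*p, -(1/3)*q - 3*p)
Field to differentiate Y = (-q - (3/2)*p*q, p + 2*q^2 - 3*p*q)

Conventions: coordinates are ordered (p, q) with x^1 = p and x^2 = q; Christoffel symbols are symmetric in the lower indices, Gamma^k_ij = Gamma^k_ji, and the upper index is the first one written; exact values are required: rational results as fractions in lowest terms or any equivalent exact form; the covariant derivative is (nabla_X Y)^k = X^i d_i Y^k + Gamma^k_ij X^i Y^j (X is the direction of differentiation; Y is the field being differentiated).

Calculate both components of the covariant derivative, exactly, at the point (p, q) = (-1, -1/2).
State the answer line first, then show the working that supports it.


Answer: (nabla_X Y)^p = 118/291, (nabla_X Y)^q = -3637/2328

E = 25/16, F = 39/16, G = 185/16 at the point
E_p = 0, E_q = -9/4, F_p = -9/8, F_q = -27/8, G_p = -39/4, G_q = 13
EG - F^2 = 97/8;  g^inv = (8/97) * [[185/16, -39/16], [-39/16, 25/16]]
first-kind symbols [ij,l] = (1/2)(d_i g_jl + d_j g_il - d_l g_ij): [pp,p] = E_p/2 = 0, [pp,q] = F_p - E_q/2 = 0, [pq,p] = E_q/2 = -9/8, [pq,q] = G_p/2 = -39/8, [qq,p] = F_q - G_p/2 = 3/2, [qq,q] = G_q/2 = 13/2
Gamma^p_ij = (G*[ij,p] - F*[ij,q])/(EG - F^2), Gamma^q_ij = (E*[ij,q] - F*[ij,p])/(EG - F^2)
Gamma_ppp = 0, Gamma_ppq = -9/97, Gamma_pqq = 12/97, Gamma_qpp = 0, Gamma_qpq = -39/97, Gamma_qqq = 52/97
X = (-1/2, 19/6), Y = (-1/4, -2) at the point


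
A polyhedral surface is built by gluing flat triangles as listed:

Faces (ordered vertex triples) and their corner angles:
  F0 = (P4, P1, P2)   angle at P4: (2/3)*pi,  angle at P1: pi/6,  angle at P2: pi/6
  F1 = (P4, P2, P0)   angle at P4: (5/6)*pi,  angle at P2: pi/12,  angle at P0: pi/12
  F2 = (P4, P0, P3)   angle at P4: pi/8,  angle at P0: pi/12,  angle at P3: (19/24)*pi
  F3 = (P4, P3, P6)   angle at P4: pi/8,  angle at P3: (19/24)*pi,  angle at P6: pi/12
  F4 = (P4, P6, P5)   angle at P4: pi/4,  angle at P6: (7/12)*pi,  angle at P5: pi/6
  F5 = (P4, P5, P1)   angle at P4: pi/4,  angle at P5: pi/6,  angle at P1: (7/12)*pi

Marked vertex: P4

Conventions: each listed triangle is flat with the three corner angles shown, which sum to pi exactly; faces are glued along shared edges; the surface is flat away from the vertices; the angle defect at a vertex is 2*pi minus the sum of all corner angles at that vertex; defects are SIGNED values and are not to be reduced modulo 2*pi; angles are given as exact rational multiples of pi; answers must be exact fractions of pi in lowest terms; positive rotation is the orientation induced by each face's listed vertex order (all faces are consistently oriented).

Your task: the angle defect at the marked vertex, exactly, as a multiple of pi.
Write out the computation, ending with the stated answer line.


Sum of corner angles at P4: (9/4)*pi
defect = 2*pi - (9/4)*pi

Answer: defect(P4) = -pi/4


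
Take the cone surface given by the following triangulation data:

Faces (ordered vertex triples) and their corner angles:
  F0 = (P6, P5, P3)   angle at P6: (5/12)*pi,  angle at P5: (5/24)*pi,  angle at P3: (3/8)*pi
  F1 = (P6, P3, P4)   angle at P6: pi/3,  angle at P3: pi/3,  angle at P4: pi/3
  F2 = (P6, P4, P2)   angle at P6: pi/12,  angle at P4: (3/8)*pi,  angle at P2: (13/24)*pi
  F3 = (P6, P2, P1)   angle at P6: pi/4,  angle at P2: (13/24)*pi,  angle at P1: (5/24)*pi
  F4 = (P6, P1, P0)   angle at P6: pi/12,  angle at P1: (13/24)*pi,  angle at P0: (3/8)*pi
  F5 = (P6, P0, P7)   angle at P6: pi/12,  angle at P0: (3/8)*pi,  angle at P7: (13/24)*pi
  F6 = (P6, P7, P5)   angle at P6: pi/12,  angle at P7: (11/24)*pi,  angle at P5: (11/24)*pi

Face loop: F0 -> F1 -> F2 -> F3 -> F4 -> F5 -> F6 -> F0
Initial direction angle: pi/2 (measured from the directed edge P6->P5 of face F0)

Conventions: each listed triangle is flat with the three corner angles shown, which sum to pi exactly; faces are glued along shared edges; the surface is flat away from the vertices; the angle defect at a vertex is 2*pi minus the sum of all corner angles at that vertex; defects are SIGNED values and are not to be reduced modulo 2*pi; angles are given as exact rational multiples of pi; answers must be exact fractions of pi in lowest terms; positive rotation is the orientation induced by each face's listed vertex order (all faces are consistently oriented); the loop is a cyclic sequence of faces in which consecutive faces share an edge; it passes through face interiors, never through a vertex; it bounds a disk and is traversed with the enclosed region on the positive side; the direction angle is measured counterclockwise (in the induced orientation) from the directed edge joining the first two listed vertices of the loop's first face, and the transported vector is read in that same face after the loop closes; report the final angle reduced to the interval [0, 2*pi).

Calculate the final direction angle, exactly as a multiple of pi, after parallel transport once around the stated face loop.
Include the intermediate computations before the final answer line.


enclosed vertex P6: corner angles sum to (4/3)*pi, defect = 2*pi - (4/3)*pi = (2/3)*pi
transport around the loop rotates by the sum of enclosed defects; add to the initial angle mod 2*pi
final angle = pi/2 + (2/3)*pi = (7/6)*pi (mod 2*pi)

Answer: final direction angle = (7/6)*pi


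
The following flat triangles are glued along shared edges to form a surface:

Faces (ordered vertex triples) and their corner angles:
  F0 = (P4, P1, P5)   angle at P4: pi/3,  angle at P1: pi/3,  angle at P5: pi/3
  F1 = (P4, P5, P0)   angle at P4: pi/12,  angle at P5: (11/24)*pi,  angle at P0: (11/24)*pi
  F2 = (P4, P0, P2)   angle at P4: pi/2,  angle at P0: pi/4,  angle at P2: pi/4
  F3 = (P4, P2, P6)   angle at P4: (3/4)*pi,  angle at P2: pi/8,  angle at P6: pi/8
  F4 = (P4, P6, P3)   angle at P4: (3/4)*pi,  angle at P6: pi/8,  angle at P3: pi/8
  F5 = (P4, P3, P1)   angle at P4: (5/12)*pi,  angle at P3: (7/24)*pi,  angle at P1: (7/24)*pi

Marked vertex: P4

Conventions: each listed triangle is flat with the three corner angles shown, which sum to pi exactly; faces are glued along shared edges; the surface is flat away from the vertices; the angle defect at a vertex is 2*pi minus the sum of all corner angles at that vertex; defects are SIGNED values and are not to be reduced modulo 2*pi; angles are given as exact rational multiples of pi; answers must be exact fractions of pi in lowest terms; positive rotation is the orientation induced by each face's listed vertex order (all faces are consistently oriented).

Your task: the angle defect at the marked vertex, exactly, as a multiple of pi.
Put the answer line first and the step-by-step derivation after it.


Answer: defect(P4) = (-5/6)*pi

Sum of corner angles at P4: (17/6)*pi
defect = 2*pi - (17/6)*pi


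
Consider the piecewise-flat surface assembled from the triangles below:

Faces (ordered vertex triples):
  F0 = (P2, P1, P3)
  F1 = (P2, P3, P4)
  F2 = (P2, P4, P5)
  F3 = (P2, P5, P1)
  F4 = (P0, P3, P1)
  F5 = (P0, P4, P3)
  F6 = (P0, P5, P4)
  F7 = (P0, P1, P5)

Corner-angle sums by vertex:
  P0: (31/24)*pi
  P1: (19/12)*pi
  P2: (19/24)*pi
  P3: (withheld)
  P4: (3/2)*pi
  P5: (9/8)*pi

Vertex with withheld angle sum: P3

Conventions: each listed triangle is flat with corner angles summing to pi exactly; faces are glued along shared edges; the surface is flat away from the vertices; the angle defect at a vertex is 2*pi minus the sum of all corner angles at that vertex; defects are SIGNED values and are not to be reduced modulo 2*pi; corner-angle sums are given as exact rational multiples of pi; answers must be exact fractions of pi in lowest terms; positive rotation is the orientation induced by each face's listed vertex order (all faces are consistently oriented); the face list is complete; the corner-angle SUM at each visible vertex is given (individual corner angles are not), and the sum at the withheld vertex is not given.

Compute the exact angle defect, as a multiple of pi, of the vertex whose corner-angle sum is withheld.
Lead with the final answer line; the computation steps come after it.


Answer: defect(P3) = (7/24)*pi

V = 6, E = 12, F = 8; chi = V - E + F = 2
Gauss-Bonnet: total defect = 2*pi*chi = 4*pi; visible defects sum to (89/24)*pi


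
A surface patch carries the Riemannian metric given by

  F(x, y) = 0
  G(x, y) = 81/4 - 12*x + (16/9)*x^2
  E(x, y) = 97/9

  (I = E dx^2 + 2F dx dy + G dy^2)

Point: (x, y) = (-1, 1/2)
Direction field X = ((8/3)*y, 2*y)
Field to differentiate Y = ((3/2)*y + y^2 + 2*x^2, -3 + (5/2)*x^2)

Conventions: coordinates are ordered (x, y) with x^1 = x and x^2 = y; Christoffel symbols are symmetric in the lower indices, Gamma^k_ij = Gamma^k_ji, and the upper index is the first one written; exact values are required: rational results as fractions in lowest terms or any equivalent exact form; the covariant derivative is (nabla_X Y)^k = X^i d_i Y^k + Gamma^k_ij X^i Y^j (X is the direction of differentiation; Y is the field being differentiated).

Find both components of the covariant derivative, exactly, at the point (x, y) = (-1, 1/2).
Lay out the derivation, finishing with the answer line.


E = 97/9, F = 0, G = 1225/36 at the point
E_x = 0, E_y = 0, F_x = 0, F_y = 0, G_x = -140/9, G_y = 0
EG - F^2 = 118825/324;  g^inv = (324/118825) * [[1225/36, 0], [0, 97/9]]
first-kind symbols [ij,l] = (1/2)(d_i g_jl + d_j g_il - d_l g_ij): [xx,x] = E_x/2 = 0, [xx,y] = F_x - E_y/2 = 0, [xy,x] = E_y/2 = 0, [xy,y] = G_x/2 = -70/9, [yy,x] = F_y - G_x/2 = 70/9, [yy,y] = G_y/2 = 0
Gamma^x_ij = (G*[ij,x] - F*[ij,y])/(EG - F^2), Gamma^y_ij = (E*[ij,y] - F*[ij,x])/(EG - F^2)
Gamma_xxx = 0, Gamma_xxy = 0, Gamma_xyy = 70/97, Gamma_yxx = 0, Gamma_yxy = -8/35, Gamma_yyy = 0
X = (4/3, 1), Y = (3, -1/2) at the point

Answer: (nabla_X Y)^x = -1859/582, (nabla_X Y)^y = -36/5


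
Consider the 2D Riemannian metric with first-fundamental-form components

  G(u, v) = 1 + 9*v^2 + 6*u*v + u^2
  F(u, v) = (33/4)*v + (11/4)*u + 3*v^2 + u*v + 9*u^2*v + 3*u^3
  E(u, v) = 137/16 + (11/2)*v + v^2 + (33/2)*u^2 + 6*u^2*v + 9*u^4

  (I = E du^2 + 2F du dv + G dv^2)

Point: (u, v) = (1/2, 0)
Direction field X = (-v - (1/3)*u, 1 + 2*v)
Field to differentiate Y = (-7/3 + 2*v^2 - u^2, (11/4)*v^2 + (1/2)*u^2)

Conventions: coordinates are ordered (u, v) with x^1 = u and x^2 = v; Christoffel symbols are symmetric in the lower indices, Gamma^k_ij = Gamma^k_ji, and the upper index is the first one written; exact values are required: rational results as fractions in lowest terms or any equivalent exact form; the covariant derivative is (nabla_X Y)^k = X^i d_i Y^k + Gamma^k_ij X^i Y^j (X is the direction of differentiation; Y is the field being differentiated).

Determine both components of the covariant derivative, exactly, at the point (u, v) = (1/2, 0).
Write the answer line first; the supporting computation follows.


Answer: (nabla_X Y)^u = -11/144, (nabla_X Y)^v = -17/144

E = 53/4, F = 7/4, G = 5/4 at the point
E_u = 21, E_v = 7, F_u = 5, F_v = 11, G_u = 1, G_v = 3
EG - F^2 = 27/2;  g^inv = (2/27) * [[5/4, -7/4], [-7/4, 53/4]]
first-kind symbols [ij,l] = (1/2)(d_i g_jl + d_j g_il - d_l g_ij): [uu,u] = E_u/2 = 21/2, [uu,v] = F_u - E_v/2 = 3/2, [uv,u] = E_v/2 = 7/2, [uv,v] = G_u/2 = 1/2, [vv,u] = F_v - G_u/2 = 21/2, [vv,v] = G_v/2 = 3/2
Gamma^u_ij = (G*[ij,u] - F*[ij,v])/(EG - F^2), Gamma^v_ij = (E*[ij,v] - F*[ij,u])/(EG - F^2)
Gamma_uuu = 7/9, Gamma_uuv = 7/27, Gamma_uvv = 7/9, Gamma_vuu = 1/9, Gamma_vuv = 1/27, Gamma_vvv = 1/9
X = (-1/6, 1), Y = (-31/12, 1/8) at the point


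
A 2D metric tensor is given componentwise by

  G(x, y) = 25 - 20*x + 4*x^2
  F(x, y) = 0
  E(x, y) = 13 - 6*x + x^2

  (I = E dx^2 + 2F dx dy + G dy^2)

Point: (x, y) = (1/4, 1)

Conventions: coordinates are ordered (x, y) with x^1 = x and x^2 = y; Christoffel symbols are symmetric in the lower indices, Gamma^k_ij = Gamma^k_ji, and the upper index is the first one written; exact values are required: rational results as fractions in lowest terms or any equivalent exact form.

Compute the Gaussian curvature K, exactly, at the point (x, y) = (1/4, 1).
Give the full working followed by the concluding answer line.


E = 185/16, F = 0, G = 81/4, EG - F^2 = 14985/64 at the point
E_x = -11/2, E_y = 0, F_x = 0, F_y = 0, G_x = -18, G_y = 0
E_yy = 0, F_xy = 0, G_xx = 8
Brioschi: K = (det M1 - det M2) / (EG - F^2)^2 with the standard first/second-derivative matrices M1, M2.
M1 = [[-E_yy/2 + F_xy - G_xx/2, E_x/2, F_x - E_y/2], [F_y - G_x/2, E, F], [G_y/2, F, G]] = [[-4, -11/4, 0], [9, 185/16, 0], [0, 0, 81/4]]; det M1 = -3483/8
M2 = [[0, E_y/2, G_x/2], [E_y/2, E, F], [G_x/2, F, G]] = [[0, 0, -9], [0, 185/16, 0], [-9, 0, 81/4]]; det M2 = -14985/16
det M1 - det M2 = 8019/16; K = 8019/16 / (14985/64)^2 = 2816/308025

Answer: K = 2816/308025


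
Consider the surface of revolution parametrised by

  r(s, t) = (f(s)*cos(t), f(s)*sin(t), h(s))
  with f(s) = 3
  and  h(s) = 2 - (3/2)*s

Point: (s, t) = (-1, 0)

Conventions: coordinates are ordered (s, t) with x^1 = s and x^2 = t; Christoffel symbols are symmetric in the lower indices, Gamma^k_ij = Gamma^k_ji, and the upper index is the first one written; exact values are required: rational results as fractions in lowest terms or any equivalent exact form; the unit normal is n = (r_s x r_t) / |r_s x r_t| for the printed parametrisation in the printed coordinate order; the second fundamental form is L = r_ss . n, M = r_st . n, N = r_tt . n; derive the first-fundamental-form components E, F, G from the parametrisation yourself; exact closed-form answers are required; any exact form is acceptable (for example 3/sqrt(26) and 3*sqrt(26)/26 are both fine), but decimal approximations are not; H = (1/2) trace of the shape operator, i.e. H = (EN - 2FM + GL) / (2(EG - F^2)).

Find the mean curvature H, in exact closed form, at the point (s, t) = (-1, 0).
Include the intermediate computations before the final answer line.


f = 3, f' = 0, f'' = 0, h' = -3/2, h'' = 0
E = 9/4, F = 0, G = 9; answer radicand W^2 = 9/4
unnormalised second-form numerators: l = 0, m = 0, n = -9/2; L = l/sqrt(9/4), and similarly M = m/sqrt(W^2), N = n/sqrt(W^2)
H = (E*n - 2*F*m + G*l) / (2*(EG - F^2)*sqrt(W^2)); E*n - 2*F*m + G*l = -81/8, EG - F^2 = 81/4, so H = (-1/4)/sqrt(9/4)

Answer: H = -1/6


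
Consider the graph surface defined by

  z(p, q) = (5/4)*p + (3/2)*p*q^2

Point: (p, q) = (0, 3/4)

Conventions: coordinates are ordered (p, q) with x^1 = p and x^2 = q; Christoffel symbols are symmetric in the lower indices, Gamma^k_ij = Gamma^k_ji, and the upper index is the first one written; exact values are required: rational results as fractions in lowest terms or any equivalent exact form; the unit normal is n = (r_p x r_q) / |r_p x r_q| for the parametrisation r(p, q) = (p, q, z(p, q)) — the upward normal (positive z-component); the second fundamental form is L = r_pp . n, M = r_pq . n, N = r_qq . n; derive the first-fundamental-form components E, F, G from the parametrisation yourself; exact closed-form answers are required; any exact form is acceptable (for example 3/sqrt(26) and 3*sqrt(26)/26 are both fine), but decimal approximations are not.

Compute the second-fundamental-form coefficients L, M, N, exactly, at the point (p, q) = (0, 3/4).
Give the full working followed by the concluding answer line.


z_p = 67/32, z_q = 0, z_pp = 0, z_pq = 9/4, z_qq = 0
E = 5513/1024, F = 0, G = 1; answer radicand W^2 = 5513/1024
unnormalised second-form numerators: l = 0, m = 9/4, n = 0; L = l/sqrt(5513/1024), and similarly M = m/sqrt(W^2), N = n/sqrt(W^2)

Answer: L = 0, M = 72*sqrt(5513)/5513, N = 0


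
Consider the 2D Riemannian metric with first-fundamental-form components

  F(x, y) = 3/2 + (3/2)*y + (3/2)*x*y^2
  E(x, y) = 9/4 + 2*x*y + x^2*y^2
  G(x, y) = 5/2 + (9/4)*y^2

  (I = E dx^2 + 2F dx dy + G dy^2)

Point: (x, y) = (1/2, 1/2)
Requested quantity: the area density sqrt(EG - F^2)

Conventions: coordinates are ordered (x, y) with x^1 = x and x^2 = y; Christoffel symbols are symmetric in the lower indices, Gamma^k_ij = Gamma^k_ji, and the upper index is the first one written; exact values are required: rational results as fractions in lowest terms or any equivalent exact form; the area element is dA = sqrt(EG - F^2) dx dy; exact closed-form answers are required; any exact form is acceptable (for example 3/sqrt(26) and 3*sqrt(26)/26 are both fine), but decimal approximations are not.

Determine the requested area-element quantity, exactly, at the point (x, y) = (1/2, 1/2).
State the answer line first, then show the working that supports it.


Answer: sqrt(EG - F^2) = 3*sqrt(19)/8

E = 45/16, F = 39/16, G = 49/16; EG - F^2 = 171/64


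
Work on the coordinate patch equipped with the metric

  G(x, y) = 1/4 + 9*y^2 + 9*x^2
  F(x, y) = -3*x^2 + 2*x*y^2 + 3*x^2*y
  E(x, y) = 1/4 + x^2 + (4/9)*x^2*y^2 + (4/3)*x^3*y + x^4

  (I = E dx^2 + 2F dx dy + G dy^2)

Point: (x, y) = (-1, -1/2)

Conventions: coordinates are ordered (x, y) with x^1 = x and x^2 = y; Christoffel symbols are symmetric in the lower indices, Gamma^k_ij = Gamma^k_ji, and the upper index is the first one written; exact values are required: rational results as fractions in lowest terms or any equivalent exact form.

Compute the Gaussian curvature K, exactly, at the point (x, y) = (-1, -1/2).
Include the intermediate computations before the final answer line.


E = 109/36, F = -5, G = 23/2, EG - F^2 = 707/72 at the point
E_x = -74/9, E_y = -16/9, F_x = 19/2, F_y = 5, G_x = -18, G_y = -9
E_yy = 8/9, F_xy = -8, G_xx = 18
K follows from Brioschi's formula, (det M1 - det M2)/(EG - F^2)^2.
M1 = [[-E_yy/2 + F_xy - G_xx/2, E_x/2, F_x - E_y/2], [F_y - G_x/2, E, F], [G_y/2, F, G]] = [[-157/9, -37/9, 187/18], [14, 109/36, -5], [-9/2, -5, 23/2]]; det M1 = -243103/1296
M2 = [[0, E_y/2, G_x/2], [E_y/2, E, F], [G_x/2, F, G]] = [[0, -8/9, -9], [-8/9, 109/36, -5], [-9, -5, 23/2]]; det M2 = -108325/324
det M1 - det M2 = 21133/144; K = 21133/144 / (707/72)^2 = 108684/71407

Answer: K = 108684/71407


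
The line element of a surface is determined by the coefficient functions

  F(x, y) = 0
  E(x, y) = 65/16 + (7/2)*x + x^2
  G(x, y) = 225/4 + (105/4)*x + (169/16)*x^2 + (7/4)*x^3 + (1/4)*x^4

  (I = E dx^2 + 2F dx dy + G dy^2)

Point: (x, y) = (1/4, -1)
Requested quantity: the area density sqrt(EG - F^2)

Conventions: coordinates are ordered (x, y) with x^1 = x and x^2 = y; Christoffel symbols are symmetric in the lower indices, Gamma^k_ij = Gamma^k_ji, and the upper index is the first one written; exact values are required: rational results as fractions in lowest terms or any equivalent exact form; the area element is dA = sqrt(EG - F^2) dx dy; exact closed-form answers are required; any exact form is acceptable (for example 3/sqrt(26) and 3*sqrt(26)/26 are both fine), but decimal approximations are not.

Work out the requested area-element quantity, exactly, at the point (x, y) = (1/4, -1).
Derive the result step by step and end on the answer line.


E = 5, F = 0, G = 65025/1024; EG - F^2 = 325125/1024

Answer: sqrt(EG - F^2) = 255*sqrt(5)/32


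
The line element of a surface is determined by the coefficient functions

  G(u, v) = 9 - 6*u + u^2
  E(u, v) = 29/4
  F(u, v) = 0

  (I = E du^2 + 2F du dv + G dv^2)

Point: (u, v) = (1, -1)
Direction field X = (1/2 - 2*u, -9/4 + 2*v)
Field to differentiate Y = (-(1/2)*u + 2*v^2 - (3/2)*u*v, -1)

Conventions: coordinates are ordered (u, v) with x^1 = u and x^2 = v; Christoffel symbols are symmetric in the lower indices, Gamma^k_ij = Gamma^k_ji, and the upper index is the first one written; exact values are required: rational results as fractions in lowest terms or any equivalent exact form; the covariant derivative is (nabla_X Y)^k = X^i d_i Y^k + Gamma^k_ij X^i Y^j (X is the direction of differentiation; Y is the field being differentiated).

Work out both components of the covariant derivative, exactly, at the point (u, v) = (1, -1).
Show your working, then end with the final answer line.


E = 29/4, F = 0, G = 4 at the point
E_u = 0, E_v = 0, F_u = 0, F_v = 0, G_u = -4, G_v = 0
EG - F^2 = 29;  g^inv = (1/29) * [[4, 0], [0, 29/4]]
first-kind symbols [ij,l] = (1/2)(d_i g_jl + d_j g_il - d_l g_ij): [uu,u] = E_u/2 = 0, [uu,v] = F_u - E_v/2 = 0, [uv,u] = E_v/2 = 0, [uv,v] = G_u/2 = -2, [vv,u] = F_v - G_u/2 = 2, [vv,v] = G_v/2 = 0
Gamma^u_ij = (G*[ij,u] - F*[ij,v])/(EG - F^2), Gamma^v_ij = (E*[ij,v] - F*[ij,u])/(EG - F^2)
Gamma_uuu = 0, Gamma_uuv = 0, Gamma_uvv = 8/29, Gamma_vuu = 0, Gamma_vuv = -1/2, Gamma_vvv = 0
X = (-3/2, -17/4), Y = (3, -1) at the point

Answer: (nabla_X Y)^u = 5347/232, (nabla_X Y)^v = 45/8
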